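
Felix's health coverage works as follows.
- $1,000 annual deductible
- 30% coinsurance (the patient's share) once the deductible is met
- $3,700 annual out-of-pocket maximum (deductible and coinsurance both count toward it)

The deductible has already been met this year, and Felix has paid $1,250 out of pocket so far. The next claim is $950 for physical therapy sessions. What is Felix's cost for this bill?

The deductible is already satisfied, so the full bill goes to coinsurance.
30% of $950 = $285 falls to the patient.
Total out-of-pocket so far would be $1,250 + $285 = $1,535, below the $3,700 cap — no reduction.

$285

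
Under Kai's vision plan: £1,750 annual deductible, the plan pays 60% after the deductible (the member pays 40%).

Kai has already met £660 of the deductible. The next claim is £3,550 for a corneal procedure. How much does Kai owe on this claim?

£660 of the £1,750 deductible is already met, leaving £1,090.
That leaves £3,550 − £1,090 = £2,460 for coinsurance.
Coinsurance: £2,460 × 40% = £984.
Member responsibility: £1,090 + £984 = £2,074.

£2,074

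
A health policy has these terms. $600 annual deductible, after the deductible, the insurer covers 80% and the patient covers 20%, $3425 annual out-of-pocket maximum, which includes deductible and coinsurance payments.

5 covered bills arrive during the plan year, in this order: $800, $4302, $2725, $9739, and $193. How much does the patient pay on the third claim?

$545

#1 ($800): deductible takes $600, $200 remains; patient's 20% is $40. Patient pays $640; OOP now $640.
#2 ($4302): deductible met; 20% of $4302 = $860.40. Cost to patient: $860.40. OOP to date $1500.40.
#3 ($2725): 20% coinsurance on $2725 = $545. Patient owes $545 (running OOP $2045.40).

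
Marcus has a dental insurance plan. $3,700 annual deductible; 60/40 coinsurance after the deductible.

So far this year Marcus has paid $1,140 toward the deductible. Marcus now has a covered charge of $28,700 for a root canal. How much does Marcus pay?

$13,016

Deductible still to meet: $3,700 − $1,140 = $2,560.
After the $2,560 deductible portion, $28,700 − $2,560 = $26,140 is subject to coinsurance.
Patient's 40% share of $26,140 is $10,456.
That puts the patient's cost at $2,560 + $10,456 = $13,016.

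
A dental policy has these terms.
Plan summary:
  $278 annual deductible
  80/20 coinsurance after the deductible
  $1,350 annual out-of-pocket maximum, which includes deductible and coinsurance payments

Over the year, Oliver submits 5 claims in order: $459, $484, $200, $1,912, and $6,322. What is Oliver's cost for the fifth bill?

#1 ($459): $278 to deductible, leaving $181; coinsurance $181 × 20% = $36.20. Patient owes $314.20 (running OOP $314.20).
#2 ($484): deductible already satisfied, so patient's share is 20% × $484 = $96.80. Cost to patient: $96.80. OOP to date $411.
#3 ($200): deductible already satisfied, so patient's share is 20% × $200 = $40. Patient pays $40; OOP now $451.
#4 ($1,912): deductible met; 20% of $1,912 = $382.40. Cost to patient: $382.40. OOP to date $833.40.
#5 ($6,322): deductible met; 20% of $6,322 = $1,264.40. That would push OOP to $2,097.80, over the $1,350 cap, so patient pays $1,350 − $833.40 = $516.60.

$516.60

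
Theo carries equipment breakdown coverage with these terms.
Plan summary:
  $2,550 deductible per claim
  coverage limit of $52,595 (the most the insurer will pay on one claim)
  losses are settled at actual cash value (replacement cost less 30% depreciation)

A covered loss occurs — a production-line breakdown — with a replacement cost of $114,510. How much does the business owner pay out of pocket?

Depreciate 30%: the covered value is $114,510 × 0.7 = $80,157.
After the deductible, $80,157 − $2,550 = $77,607 remains.
$77,607 exceeds the $52,595 limit, so the insurer pays the limit: $52,595.
Out of pocket: $114,510 − $52,595 = $61,915.

$61,915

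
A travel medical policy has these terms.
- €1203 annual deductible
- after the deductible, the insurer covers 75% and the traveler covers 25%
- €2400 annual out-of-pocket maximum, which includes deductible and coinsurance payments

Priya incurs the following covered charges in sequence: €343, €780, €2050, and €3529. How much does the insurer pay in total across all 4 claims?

#1 (€343): fully absorbed by the deductible. Traveler pays €343; OOP now €343. Insurer: €343 − €343 = €0.
#2 (€780): all of it applies to the deductible. Traveler pays €780; OOP now €1123. Plan pays €780 − €780 = €0.
#3 (€2050): deductible takes €80, €1970 remains; coinsurance €1970 × 25% = €492.50. Traveler pays €572.50; OOP now €1695.50. Plan pays €2050 − €572.50 = €1477.50.
#4 (€3529): 25% coinsurance on €3529 = €882.25. That would push OOP to €2577.75, over the €2400 cap, so traveler pays €2400 − €1695.50 = €704.50. Insurer: €3529 − €704.50 = €2824.50.
Insurer total: €0 + €0 + €1477.50 + €2824.50 = €4302.

€4302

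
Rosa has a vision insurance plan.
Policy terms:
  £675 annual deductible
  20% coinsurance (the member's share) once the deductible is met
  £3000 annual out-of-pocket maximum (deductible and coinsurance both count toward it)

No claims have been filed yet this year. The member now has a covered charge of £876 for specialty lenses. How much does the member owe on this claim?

The full £675 deductible is still open; £675 of this bill applies to it.
After the £675 deductible portion, £876 − £675 = £201 is subject to coinsurance.
20% of £201 = £40.20 falls to the member.
So the member owes £675 + £40.20 = £715.20 before any cap.
Year-to-date out-of-pocket becomes £0 + £715.20 = £715.20, still under the £3000 maximum, so no cap applies.

£715.20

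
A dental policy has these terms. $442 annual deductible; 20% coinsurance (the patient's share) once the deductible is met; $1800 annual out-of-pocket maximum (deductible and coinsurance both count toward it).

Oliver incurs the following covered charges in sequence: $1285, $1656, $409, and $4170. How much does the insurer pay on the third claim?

$327.20

#1 ($1285): $442 to deductible, leaving $843; coinsurance $843 × 20% = $168.60. Patient owes $610.60 (running OOP $610.60). Plan pays $1285 − $610.60 = $674.40.
#2 ($1656): deductible met; 20% of $1656 = $331.20. Cost to patient: $331.20. OOP to date $941.80. Plan pays $1656 − $331.20 = $1324.80.
#3 ($409): deductible met; 20% of $409 = $81.80. Patient pays $81.80; OOP now $1023.60. Insurer: $409 − $81.80 = $327.20.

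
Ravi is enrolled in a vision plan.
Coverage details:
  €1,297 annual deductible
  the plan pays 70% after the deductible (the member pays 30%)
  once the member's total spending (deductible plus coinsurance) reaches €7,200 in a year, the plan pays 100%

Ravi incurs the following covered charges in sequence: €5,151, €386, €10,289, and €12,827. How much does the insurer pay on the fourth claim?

€11,282.70

#1 (€5,151): €1,297 to deductible, leaving €3,854; member's 30% is €1,156.20. Member owes €2,453.20 (running OOP €2,453.20). Plan pays €5,151 − €2,453.20 = €2,697.80.
#2 (€386): deductible met; 30% of €386 = €115.80. Member owes €115.80 (running OOP €2,569). Plan pays €386 − €115.80 = €270.20.
#3 (€10,289): deductible already satisfied, so member's share is 30% × €10,289 = €3,086.70. Cost to member: €3,086.70. OOP to date €5,655.70. Insurer: €10,289 − €3,086.70 = €7,202.30.
#4 (€12,827): 30% coinsurance on €12,827 = €3,848.10. OOP would hit €9,503.80 > €7,200, so the cap limits the member to €7,200 − €5,655.70 = €1,544.30. Insurer: €12,827 − €1,544.30 = €11,282.70.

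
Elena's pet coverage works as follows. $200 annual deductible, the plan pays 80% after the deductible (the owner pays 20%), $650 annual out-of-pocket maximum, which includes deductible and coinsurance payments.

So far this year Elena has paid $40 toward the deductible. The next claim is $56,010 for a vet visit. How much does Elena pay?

$610

Remaining deductible: $200 − $40 = $160.
The remaining $55,850 (= $56,010 − $160) moves to coinsurance.
20% of $55,850 = $11,170 falls to the owner.
Owner responsibility before any cap: $160 + $11,170 = $11,330.
That would bring total out-of-pocket to $11,370, past the $650 cap. The owner is capped at $650 − $40 = $610 on this claim.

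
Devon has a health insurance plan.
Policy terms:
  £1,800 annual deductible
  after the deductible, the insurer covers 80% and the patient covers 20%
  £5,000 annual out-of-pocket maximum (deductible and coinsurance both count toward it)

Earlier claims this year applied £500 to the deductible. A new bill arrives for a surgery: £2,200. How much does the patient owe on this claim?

£1,480

Deductible still to meet: £1,800 − £500 = £1,300.
That leaves £2,200 − £1,300 = £900 for coinsurance.
Patient's 20% share of £900 is £180.
So the patient owes £1,300 + £180 = £1,480 before any cap.
Cumulative spending £500 + £1,480 = £1,980 stays under the £5,000 maximum.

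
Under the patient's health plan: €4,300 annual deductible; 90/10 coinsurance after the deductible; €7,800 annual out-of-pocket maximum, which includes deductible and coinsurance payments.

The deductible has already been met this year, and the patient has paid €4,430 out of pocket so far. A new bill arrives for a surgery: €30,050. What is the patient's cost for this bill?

€3,005

The deductible is already satisfied, so the full bill goes to coinsurance.
Patient's 10% share of €30,050 is €3,005.
Cumulative spending €4,430 + €3,005 = €7,435 stays under the €7,800 maximum.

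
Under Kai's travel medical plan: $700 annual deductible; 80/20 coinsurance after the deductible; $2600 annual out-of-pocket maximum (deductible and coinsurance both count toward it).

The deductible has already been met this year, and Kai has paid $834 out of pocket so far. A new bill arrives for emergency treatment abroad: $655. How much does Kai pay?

With the deductible met, the entire $655 is subject to coinsurance.
20% of $655 = $131 falls to the traveler.
Year-to-date out-of-pocket becomes $834 + $131 = $965, still under the $2600 maximum, so no cap applies.

$131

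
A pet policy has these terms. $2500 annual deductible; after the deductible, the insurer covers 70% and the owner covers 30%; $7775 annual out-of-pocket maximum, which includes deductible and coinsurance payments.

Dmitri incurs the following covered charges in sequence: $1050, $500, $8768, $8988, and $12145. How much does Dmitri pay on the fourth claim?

Claim 1 ($1050): entire amount goes to the deductible. Owner owes $1050 (running OOP $1050).
Claim 2 ($500): all of it applies to the deductible. Owner pays $500; OOP now $1550.
Claim 3 ($8768): $950 to deductible, leaving $7818; coinsurance $7818 × 30% = $2345.40. Cost to owner: $3295.40. OOP to date $4845.40.
Claim 4 ($8988): deductible met; 30% of $8988 = $2696.40. Owner pays $2696.40; OOP now $7541.80.

$2696.40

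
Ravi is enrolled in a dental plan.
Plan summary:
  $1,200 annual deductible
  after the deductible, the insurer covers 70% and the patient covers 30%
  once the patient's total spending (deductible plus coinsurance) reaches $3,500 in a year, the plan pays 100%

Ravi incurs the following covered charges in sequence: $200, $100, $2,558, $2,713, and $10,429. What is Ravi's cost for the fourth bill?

#1 ($200): entire amount goes to the deductible. Patient pays $200; OOP now $200.
#2 ($100): fully absorbed by the deductible. Patient owes $100 (running OOP $300).
#3 ($2,558): deductible takes $900, $1,658 remains; 30% of $1,658 = $497.40. Patient owes $1,397.40 (running OOP $1,697.40).
#4 ($2,713): deductible already satisfied, so patient's share is 30% × $2,713 = $813.90. Cost to patient: $813.90. OOP to date $2,511.30.

$813.90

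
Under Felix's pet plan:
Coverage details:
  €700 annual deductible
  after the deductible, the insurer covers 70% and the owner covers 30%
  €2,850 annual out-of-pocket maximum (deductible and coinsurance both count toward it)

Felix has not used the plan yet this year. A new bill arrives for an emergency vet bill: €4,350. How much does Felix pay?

Nothing has been paid toward the €700 deductible, so the first €700 of this charge is applied there.
That leaves €4,350 − €700 = €3,650 for coinsurance.
Coinsurance: €3,650 × 30% = €1,095.
Owner responsibility before any cap: €700 + €1,095 = €1,795.
Total out-of-pocket so far would be €0 + €1,795 = €1,795, below the €2,850 cap — no reduction.

€1,795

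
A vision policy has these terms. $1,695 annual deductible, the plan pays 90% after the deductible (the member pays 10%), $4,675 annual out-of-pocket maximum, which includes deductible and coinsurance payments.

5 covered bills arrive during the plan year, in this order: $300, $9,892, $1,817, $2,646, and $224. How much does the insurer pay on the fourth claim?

$2,381.40

Bill 1, $300: entire amount goes to the deductible. Member pays $300; OOP now $300. Insurer: $300 − $300 = $0.
Bill 2, $9,892: $1,395 finishes the deductible; $8,497 goes to coinsurance; member's 10% is $849.70. Member owes $2,244.70 (running OOP $2,544.70). Plan pays $9,892 − $2,244.70 = $7,647.30.
Bill 3, $1,817: deductible met; 10% of $1,817 = $181.70. Member owes $181.70 (running OOP $2,726.40). Insurer: $1,817 − $181.70 = $1,635.30.
Bill 4, $2,646: deductible already satisfied, so member's share is 10% × $2,646 = $264.60. Member pays $264.60; OOP now $2,991. Plan pays $2,646 − $264.60 = $2,381.40.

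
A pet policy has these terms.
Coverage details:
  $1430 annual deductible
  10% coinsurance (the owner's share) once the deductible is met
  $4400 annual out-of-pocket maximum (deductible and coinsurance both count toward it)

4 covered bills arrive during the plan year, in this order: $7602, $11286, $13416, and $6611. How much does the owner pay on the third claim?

Bill 1, $7602: $1430 finishes the deductible; $6172 goes to coinsurance; owner's 10% is $617.20. Owner pays $2047.20; OOP now $2047.20.
Bill 2, $11286: deductible met; 10% of $11286 = $1128.60. Owner pays $1128.60; OOP now $3175.80.
Bill 3, $13416: 10% coinsurance on $13416 = $1341.60. OOP would hit $4517.40 > $4400, so the cap limits the owner to $4400 − $3175.80 = $1224.20.

$1224.20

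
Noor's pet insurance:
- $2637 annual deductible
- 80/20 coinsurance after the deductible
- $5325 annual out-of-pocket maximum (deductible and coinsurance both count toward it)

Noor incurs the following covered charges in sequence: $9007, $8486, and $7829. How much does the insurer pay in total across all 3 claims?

$19997

#1 ($9007): $2637 to deductible, leaving $6370; owner's 20% is $1274. Owner pays $3911; OOP now $3911. Insurer: $9007 − $3911 = $5096.
#2 ($8486): deductible met; 20% of $8486 = $1697.20. That would push OOP to $5608.20, over the $5325 cap, so owner pays $5325 − $3911 = $1414. Insurer: $8486 − $1414 = $7072.
#3 ($7829): deductible already satisfied, so owner's share is 20% × $7829 = $1565.80. OOP would hit $6890.80 > $5325, so the cap limits the owner to $5325 − $5325 = $0. Plan pays $7829 − $0 = $7829.
Insurer total = bills − owner's total = $25322 − $5325 = $19997.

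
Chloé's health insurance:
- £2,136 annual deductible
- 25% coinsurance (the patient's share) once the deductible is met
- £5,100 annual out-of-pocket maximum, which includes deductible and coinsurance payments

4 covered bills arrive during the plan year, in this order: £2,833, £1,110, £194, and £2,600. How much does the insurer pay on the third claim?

Claim 1 — £2,833: deductible takes £2,136, £697 remains; 25% of £697 = £174.25. Cost to patient: £2,310.25. OOP to date £2,310.25. Plan pays £2,833 − £2,310.25 = £522.75.
Claim 2 — £1,110: deductible already satisfied, so patient's share is 25% × £1,110 = £277.50. Patient owes £277.50 (running OOP £2,587.75). Plan pays £1,110 − £277.50 = £832.50.
Claim 3 — £194: deductible met; 25% of £194 = £48.50. Patient pays £48.50; OOP now £2,636.25. Plan pays £194 − £48.50 = £145.50.

£145.50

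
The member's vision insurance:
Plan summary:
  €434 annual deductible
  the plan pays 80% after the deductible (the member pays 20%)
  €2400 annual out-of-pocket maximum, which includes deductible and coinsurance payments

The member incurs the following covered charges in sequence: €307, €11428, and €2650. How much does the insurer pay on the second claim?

€9335

Claim 1 (€307): all of it applies to the deductible. Cost to member: €307. OOP to date €307. Insurer: €307 − €307 = €0.
Claim 2 (€11428): deductible takes €127, €11301 remains; member's 20% is €2260.20. Deductible plus coinsurance: €127 + €2260.20 = €2387.20. That would push OOP to €2694.20, over the €2400 cap, so member pays €2400 − €307 = €2093. Insurer: €11428 − €2093 = €9335.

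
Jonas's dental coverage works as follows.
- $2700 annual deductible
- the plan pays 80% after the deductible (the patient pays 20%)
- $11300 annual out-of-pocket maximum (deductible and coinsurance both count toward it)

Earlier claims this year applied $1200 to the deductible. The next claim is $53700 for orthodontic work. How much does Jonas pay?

$10100

$1200 of the $2700 deductible is already met, leaving $1500.
After the $1500 deductible portion, $53700 − $1500 = $52200 is subject to coinsurance.
20% of $52200 = $10440 falls to the patient.
That puts the patient's cost at $1500 + $10440 = $11940 before any cap.
That would bring total out-of-pocket to $13140, past the $11300 cap. The patient is capped at $11300 − $1200 = $10100 on this claim.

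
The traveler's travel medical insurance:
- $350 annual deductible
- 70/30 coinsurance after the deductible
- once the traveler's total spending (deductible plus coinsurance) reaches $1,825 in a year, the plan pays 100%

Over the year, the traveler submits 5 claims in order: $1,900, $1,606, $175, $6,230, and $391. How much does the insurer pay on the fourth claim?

Claim 1 ($1,900): $350 finishes the deductible; $1,550 goes to coinsurance; 30% of $1,550 = $465. Traveler pays $815; OOP now $815. Insurer: $1,900 − $815 = $1,085.
Claim 2 ($1,606): deductible met; 30% of $1,606 = $481.80. Traveler pays $481.80; OOP now $1,296.80. Insurer: $1,606 − $481.80 = $1,124.20.
Claim 3 ($175): deductible met; 30% of $175 = $52.50. Cost to traveler: $52.50. OOP to date $1,349.30. Insurer: $175 − $52.50 = $122.50.
Claim 4 ($6,230): deductible met; 30% of $6,230 = $1,869. That would push OOP to $3,218.30, over the $1,825 cap, so traveler pays $1,825 − $1,349.30 = $475.70. Insurer: $6,230 − $475.70 = $5,754.30.

$5,754.30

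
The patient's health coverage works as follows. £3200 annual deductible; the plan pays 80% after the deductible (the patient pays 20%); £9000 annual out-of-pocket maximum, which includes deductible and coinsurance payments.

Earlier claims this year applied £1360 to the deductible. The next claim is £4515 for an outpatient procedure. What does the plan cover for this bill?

Deductible still to meet: £3200 − £1360 = £1840.
That leaves £4515 − £1840 = £2675 for coinsurance.
20% of £2675 = £535 falls to the patient.
So the patient owes £1840 + £535 = £2375 before any cap.
Year-to-date out-of-pocket becomes £1360 + £2375 = £3735, still under the £9000 maximum, so no cap applies.
The plan picks up £4515 − £2375 = £2140.

£2140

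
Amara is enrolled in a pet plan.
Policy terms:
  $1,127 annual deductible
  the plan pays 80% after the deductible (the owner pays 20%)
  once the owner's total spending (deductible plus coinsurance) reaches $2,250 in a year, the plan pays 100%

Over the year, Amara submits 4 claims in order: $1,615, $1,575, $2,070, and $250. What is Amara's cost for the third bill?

$414

Claim 1 — $1,615: $1,127 to deductible, leaving $488; coinsurance $488 × 20% = $97.60. Owner pays $1,224.60; OOP now $1,224.60.
Claim 2 — $1,575: deductible already satisfied, so owner's share is 20% × $1,575 = $315. Owner owes $315 (running OOP $1,539.60).
Claim 3 — $2,070: deductible met; 20% of $2,070 = $414. Owner pays $414; OOP now $1,953.60.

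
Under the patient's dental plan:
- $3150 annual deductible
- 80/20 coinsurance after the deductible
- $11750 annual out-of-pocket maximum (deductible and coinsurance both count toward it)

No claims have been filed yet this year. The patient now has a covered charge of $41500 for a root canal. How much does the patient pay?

$10820

Nothing has been paid toward the $3150 deductible, so the first $3150 of this charge is applied there.
That leaves $41500 − $3150 = $38350 for coinsurance.
Coinsurance: $38350 × 20% = $7670.
So the patient owes $3150 + $7670 = $10820 before any cap.
Cumulative spending $0 + $10820 = $10820 stays under the $11750 maximum.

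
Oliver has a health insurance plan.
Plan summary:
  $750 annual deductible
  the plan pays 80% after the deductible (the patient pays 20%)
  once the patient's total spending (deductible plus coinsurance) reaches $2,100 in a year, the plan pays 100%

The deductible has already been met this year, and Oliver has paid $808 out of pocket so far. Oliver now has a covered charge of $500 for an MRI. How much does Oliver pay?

The deductible is already satisfied, so the full bill goes to coinsurance.
Coinsurance: $500 × 20% = $100.
Total out-of-pocket so far would be $808 + $100 = $908, below the $2,100 cap — no reduction.

$100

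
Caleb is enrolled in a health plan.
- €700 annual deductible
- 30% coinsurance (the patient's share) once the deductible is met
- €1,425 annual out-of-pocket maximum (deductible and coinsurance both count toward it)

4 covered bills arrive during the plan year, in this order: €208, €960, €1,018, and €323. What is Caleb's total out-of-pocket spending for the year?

#1 (€208): fully absorbed by the deductible. Patient owes €208 (running OOP €208).
#2 (€960): deductible takes €492, €468 remains; patient's 30% is €140.40. Cost to patient: €632.40. OOP to date €840.40.
#3 (€1,018): deductible met; 30% of €1,018 = €305.40. Patient pays €305.40; OOP now €1,145.80.
#4 (€323): deductible met; 30% of €323 = €96.90. Patient owes €96.90 (running OOP €1,242.70).
Summing the patient's payments: €208 + €632.40 + €305.40 + €96.90 = €1,242.70.

€1,242.70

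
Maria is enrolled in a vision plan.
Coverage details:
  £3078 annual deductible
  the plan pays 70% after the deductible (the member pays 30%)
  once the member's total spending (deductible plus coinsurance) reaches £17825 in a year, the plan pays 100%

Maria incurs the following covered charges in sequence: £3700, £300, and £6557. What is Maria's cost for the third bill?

Claim 1 (£3700): £3078 finishes the deductible; £622 goes to coinsurance; 30% of £622 = £186.60. Member pays £3264.60; OOP now £3264.60.
Claim 2 (£300): 30% coinsurance on £300 = £90. Cost to member: £90. OOP to date £3354.60.
Claim 3 (£6557): deductible already satisfied, so member's share is 30% × £6557 = £1967.10. Member pays £1967.10; OOP now £5321.70.

£1967.10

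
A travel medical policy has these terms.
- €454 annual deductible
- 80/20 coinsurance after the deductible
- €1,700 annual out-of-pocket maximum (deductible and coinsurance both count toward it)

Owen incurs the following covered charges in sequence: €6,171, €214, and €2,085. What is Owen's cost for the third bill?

Bill 1, €6,171: €454 to deductible, leaving €5,717; 20% of €5,717 = €1,143.40. Traveler pays €1,597.40; OOP now €1,597.40.
Bill 2, €214: deductible met; 20% of €214 = €42.80. Traveler owes €42.80 (running OOP €1,640.20).
Bill 3, €2,085: deductible already satisfied, so traveler's share is 20% × €2,085 = €417. That would push OOP to €2,057.20, over the €1,700 cap, so traveler pays €1,700 − €1,640.20 = €59.80.

€59.80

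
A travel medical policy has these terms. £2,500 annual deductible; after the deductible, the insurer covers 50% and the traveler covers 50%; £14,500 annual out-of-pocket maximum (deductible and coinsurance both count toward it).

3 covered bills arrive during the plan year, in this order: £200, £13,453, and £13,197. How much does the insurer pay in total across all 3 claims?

Claim 1 (£200): all of it applies to the deductible. Traveler pays £200; OOP now £200. Plan pays £200 − £200 = £0.
Claim 2 (£13,453): £2,300 to deductible, leaving £11,153; 50% of £11,153 = £5,576.50. Traveler pays £7,876.50; OOP now £8,076.50. Insurer: £13,453 − £7,876.50 = £5,576.50.
Claim 3 (£13,197): deductible already satisfied, so traveler's share is 50% × £13,197 = £6,598.50. Adding that to £8,076.50 gives £14,675, past the £14,500 cap; traveler pays only £14,500 − £8,076.50 = £6,423.50. Plan pays £13,197 − £6,423.50 = £6,773.50.
Insurer total: £0 + £5,576.50 + £6,773.50 = £12,350.

£12,350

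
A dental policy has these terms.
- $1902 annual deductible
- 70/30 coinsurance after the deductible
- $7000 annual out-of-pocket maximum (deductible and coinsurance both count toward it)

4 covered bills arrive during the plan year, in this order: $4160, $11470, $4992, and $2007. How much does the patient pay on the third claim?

$979.60

Claim 1 ($4160): deductible takes $1902, $2258 remains; patient's 30% is $677.40. Patient pays $2579.40; OOP now $2579.40.
Claim 2 ($11470): deductible met; 30% of $11470 = $3441. Patient pays $3441; OOP now $6020.40.
Claim 3 ($4992): deductible already satisfied, so patient's share is 30% × $4992 = $1497.60. That would push OOP to $7518, over the $7000 cap, so patient pays $7000 − $6020.40 = $979.60.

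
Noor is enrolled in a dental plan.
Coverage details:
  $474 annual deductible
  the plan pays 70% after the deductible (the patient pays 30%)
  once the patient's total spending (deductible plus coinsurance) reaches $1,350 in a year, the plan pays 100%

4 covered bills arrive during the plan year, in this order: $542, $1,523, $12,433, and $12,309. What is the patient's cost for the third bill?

$398.70

Bill 1, $542: deductible takes $474, $68 remains; patient's 30% is $20.40. Cost to patient: $494.40. OOP to date $494.40.
Bill 2, $1,523: 30% coinsurance on $1,523 = $456.90. Patient pays $456.90; OOP now $951.30.
Bill 3, $12,433: deductible already satisfied, so patient's share is 30% × $12,433 = $3,729.90. OOP would hit $4,681.20 > $1,350, so the cap limits the patient to $1,350 − $951.30 = $398.70.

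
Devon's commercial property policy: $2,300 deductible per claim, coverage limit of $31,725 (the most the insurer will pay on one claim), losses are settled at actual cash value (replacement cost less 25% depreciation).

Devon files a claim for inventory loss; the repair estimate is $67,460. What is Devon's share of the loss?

At 25% depreciation, ACV = $67,460 − $16,865 = $50,595.
After the deductible, $50,595 − $2,300 = $48,295 remains.
The $31,725 per-incident cap binds; insurer pays $31,725.
Business's share is the uncovered remainder: $67,460 − $31,725 = $35,735.

$35,735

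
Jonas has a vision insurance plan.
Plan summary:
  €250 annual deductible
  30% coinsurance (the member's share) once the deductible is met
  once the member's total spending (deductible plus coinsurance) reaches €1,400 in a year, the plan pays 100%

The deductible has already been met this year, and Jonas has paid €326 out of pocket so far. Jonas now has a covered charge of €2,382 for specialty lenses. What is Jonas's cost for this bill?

€714.60

With the deductible met, the entire €2,382 is subject to coinsurance.
Member's 30% share of €2,382 is €714.60.
Cumulative spending €326 + €714.60 = €1,040.60 stays under the €1,400 maximum.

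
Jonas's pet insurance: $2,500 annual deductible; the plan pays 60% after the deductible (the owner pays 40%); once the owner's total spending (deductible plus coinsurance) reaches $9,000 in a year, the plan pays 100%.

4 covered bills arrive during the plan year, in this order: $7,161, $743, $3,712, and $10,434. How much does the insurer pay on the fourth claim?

Claim 1 — $7,161: deductible takes $2,500, $4,661 remains; coinsurance $4,661 × 40% = $1,864.40. Owner owes $4,364.40 (running OOP $4,364.40). Plan pays $7,161 − $4,364.40 = $2,796.60.
Claim 2 — $743: deductible already satisfied, so owner's share is 40% × $743 = $297.20. Owner pays $297.20; OOP now $4,661.60. Insurer: $743 − $297.20 = $445.80.
Claim 3 — $3,712: deductible already satisfied, so owner's share is 40% × $3,712 = $1,484.80. Owner owes $1,484.80 (running OOP $6,146.40). Plan pays $3,712 − $1,484.80 = $2,227.20.
Claim 4 — $10,434: deductible already satisfied, so owner's share is 40% × $10,434 = $4,173.60. OOP would hit $10,320 > $9,000, so the cap limits the owner to $9,000 − $6,146.40 = $2,853.60. Plan pays $10,434 − $2,853.60 = $7,580.40.

$7,580.40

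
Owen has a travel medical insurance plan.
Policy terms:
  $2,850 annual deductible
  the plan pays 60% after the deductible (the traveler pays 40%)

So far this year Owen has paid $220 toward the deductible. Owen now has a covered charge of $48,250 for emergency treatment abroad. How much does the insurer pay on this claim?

$220 of the $2,850 deductible is already met, leaving $2,630.
After the $2,630 deductible portion, $48,250 − $2,630 = $45,620 is subject to coinsurance.
Traveler's 40% share of $45,620 is $18,248.
That puts the traveler's cost at $2,630 + $18,248 = $20,878.
Insurer pays the balance: $48,250 − $20,878 = $27,372.

$27,372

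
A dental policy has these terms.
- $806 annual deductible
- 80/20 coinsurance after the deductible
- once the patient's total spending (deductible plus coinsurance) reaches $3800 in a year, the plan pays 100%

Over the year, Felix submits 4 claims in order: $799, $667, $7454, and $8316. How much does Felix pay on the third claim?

$1490.80

Claim 1 ($799): all of it applies to the deductible. Cost to patient: $799. OOP to date $799.
Claim 2 ($667): $7 finishes the deductible; $660 goes to coinsurance; patient's 20% is $132. Cost to patient: $139. OOP to date $938.
Claim 3 ($7454): deductible already satisfied, so patient's share is 20% × $7454 = $1490.80. Patient pays $1490.80; OOP now $2428.80.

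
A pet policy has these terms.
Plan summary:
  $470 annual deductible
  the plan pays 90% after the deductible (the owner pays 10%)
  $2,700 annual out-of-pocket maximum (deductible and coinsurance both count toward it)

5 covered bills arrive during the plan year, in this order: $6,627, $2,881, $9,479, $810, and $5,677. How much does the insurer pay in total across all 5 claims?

Claim 1 ($6,627): deductible takes $470, $6,157 remains; owner's 10% is $615.70. Owner owes $1,085.70 (running OOP $1,085.70). Insurer: $6,627 − $1,085.70 = $5,541.30.
Claim 2 ($2,881): 10% coinsurance on $2,881 = $288.10. Owner pays $288.10; OOP now $1,373.80. Insurer: $2,881 − $288.10 = $2,592.90.
Claim 3 ($9,479): deductible met; 10% of $9,479 = $947.90. Cost to owner: $947.90. OOP to date $2,321.70. Plan pays $9,479 − $947.90 = $8,531.10.
Claim 4 ($810): deductible already satisfied, so owner's share is 10% × $810 = $81. Owner owes $81 (running OOP $2,402.70). Insurer: $810 − $81 = $729.
Claim 5 ($5,677): deductible already satisfied, so owner's share is 10% × $5,677 = $567.70. OOP would hit $2,970.40 > $2,700, so the cap limits the owner to $2,700 − $2,402.70 = $297.30. Plan pays $5,677 − $297.30 = $5,379.70.
Insurer total: $5,541.30 + $2,592.90 + $8,531.10 + $729 + $5,379.70 = $22,774.

$22,774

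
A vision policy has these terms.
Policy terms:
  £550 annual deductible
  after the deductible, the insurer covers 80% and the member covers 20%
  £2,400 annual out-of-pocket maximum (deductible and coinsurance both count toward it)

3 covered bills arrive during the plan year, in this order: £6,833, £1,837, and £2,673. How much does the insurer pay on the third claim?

Claim 1 — £6,833: deductible takes £550, £6,283 remains; 20% of £6,283 = £1,256.60. Member pays £1,806.60; OOP now £1,806.60. Plan pays £6,833 − £1,806.60 = £5,026.40.
Claim 2 — £1,837: deductible already satisfied, so member's share is 20% × £1,837 = £367.40. Member owes £367.40 (running OOP £2,174). Plan pays £1,837 − £367.40 = £1,469.60.
Claim 3 — £2,673: deductible already satisfied, so member's share is 20% × £2,673 = £534.60. Adding that to £2,174 gives £2,708.60, past the £2,400 cap; member pays only £2,400 − £2,174 = £226. Insurer: £2,673 − £226 = £2,447.

£2,447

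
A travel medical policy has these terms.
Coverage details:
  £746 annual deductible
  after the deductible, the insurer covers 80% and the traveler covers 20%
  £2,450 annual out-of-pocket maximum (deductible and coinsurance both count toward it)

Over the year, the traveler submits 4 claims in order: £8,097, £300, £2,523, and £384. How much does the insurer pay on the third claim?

#1 (£8,097): £746 finishes the deductible; £7,351 goes to coinsurance; 20% of £7,351 = £1,470.20. Traveler owes £2,216.20 (running OOP £2,216.20). Plan pays £8,097 − £2,216.20 = £5,880.80.
#2 (£300): deductible met; 20% of £300 = £60. Cost to traveler: £60. OOP to date £2,276.20. Plan pays £300 − £60 = £240.
#3 (£2,523): deductible met; 20% of £2,523 = £504.60. That would push OOP to £2,780.80, over the £2,450 cap, so traveler pays £2,450 − £2,276.20 = £173.80. Insurer: £2,523 − £173.80 = £2,349.20.

£2,349.20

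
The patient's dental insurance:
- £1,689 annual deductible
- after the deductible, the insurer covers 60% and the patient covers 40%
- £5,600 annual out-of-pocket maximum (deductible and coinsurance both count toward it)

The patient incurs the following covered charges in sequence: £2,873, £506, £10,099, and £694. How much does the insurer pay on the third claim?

#1 (£2,873): £1,689 to deductible, leaving £1,184; patient's 40% is £473.60. Cost to patient: £2,162.60. OOP to date £2,162.60. Insurer: £2,873 − £2,162.60 = £710.40.
#2 (£506): deductible met; 40% of £506 = £202.40. Cost to patient: £202.40. OOP to date £2,365. Insurer: £506 − £202.40 = £303.60.
#3 (£10,099): deductible already satisfied, so patient's share is 40% × £10,099 = £4,039.60. OOP would hit £6,404.60 > £5,600, so the cap limits the patient to £5,600 − £2,365 = £3,235. Insurer: £10,099 − £3,235 = £6,864.

£6,864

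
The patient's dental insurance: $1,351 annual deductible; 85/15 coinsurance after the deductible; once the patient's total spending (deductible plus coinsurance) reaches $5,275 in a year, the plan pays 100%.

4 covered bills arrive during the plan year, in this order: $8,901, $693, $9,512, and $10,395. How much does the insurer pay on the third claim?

$8,085.20

Bill 1, $8,901: $1,351 finishes the deductible; $7,550 goes to coinsurance; coinsurance $7,550 × 15% = $1,132.50. Cost to patient: $2,483.50. OOP to date $2,483.50. Plan pays $8,901 − $2,483.50 = $6,417.50.
Bill 2, $693: deductible met; 15% of $693 = $103.95. Patient owes $103.95 (running OOP $2,587.45). Plan pays $693 − $103.95 = $589.05.
Bill 3, $9,512: 15% coinsurance on $9,512 = $1,426.80. Patient owes $1,426.80 (running OOP $4,014.25). Insurer: $9,512 − $1,426.80 = $8,085.20.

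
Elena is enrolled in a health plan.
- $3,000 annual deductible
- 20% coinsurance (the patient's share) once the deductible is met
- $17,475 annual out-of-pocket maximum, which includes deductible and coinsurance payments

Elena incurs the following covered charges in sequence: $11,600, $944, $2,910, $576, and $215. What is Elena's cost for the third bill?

Claim 1 — $11,600: $3,000 to deductible, leaving $8,600; patient's 20% is $1,720. Patient owes $4,720 (running OOP $4,720).
Claim 2 — $944: deductible met; 20% of $944 = $188.80. Patient pays $188.80; OOP now $4,908.80.
Claim 3 — $2,910: 20% coinsurance on $2,910 = $582. Cost to patient: $582. OOP to date $5,490.80.

$582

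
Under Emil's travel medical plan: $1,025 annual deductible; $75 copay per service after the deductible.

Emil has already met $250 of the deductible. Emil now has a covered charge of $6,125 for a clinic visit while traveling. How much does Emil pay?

$250 of the $1,025 deductible is already met, leaving $775.
The remaining $5,350 (= $6,125 − $775) moves to the copay.
Copay on this service: $75.
Traveler responsibility: $775 + $75 = $850.

$850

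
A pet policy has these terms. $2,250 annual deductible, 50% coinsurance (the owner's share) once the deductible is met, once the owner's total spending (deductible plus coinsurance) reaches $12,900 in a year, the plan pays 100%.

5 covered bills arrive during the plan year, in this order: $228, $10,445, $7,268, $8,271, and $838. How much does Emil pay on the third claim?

Bill 1, $228: entire amount goes to the deductible. Cost to owner: $228. OOP to date $228.
Bill 2, $10,445: deductible takes $2,022, $8,423 remains; 50% of $8,423 = $4,211.50. Owner owes $6,233.50 (running OOP $6,461.50).
Bill 3, $7,268: deductible already satisfied, so owner's share is 50% × $7,268 = $3,634. Owner owes $3,634 (running OOP $10,095.50).

$3,634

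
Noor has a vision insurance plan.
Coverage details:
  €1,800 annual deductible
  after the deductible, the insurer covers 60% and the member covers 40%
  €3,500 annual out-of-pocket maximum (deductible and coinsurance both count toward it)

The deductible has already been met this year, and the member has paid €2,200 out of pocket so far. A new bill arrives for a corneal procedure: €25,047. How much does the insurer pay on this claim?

€23,747

With the deductible met, the entire €25,047 is subject to coinsurance.
Member's 40% share of €25,047 is €10,018.80.
Adding €10,018.80 to the €2,200 already spent would give €12,218.80, which exceeds the €3,500 cap; the member pays just €3,500 − €2,200 = €1,300.
The plan picks up €25,047 − €1,300 = €23,747.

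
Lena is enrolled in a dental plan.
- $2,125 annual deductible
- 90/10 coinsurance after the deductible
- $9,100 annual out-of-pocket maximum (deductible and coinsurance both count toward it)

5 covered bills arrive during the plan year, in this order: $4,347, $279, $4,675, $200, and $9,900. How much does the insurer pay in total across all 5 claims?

$15,548.40

Claim 1 ($4,347): deductible takes $2,125, $2,222 remains; patient's 10% is $222.20. Cost to patient: $2,347.20. OOP to date $2,347.20. Insurer: $4,347 − $2,347.20 = $1,999.80.
Claim 2 ($279): 10% coinsurance on $279 = $27.90. Patient owes $27.90 (running OOP $2,375.10). Insurer: $279 − $27.90 = $251.10.
Claim 3 ($4,675): deductible already satisfied, so patient's share is 10% × $4,675 = $467.50. Patient owes $467.50 (running OOP $2,842.60). Plan pays $4,675 − $467.50 = $4,207.50.
Claim 4 ($200): deductible already satisfied, so patient's share is 10% × $200 = $20. Patient pays $20; OOP now $2,862.60. Insurer: $200 − $20 = $180.
Claim 5 ($9,900): 10% coinsurance on $9,900 = $990. Patient owes $990 (running OOP $3,852.60). Plan pays $9,900 − $990 = $8,910.
Insurer total: $1,999.80 + $251.10 + $4,207.50 + $180 + $8,910 = $15,548.40.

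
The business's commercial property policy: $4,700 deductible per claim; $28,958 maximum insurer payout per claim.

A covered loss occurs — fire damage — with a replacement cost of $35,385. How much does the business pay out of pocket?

$6,427

Less the $4,700 deductible: $35,385 − $4,700 = $30,685.
The $28,958 per-incident cap binds; insurer pays $28,958.
Out of pocket: $35,385 − $28,958 = $6,427.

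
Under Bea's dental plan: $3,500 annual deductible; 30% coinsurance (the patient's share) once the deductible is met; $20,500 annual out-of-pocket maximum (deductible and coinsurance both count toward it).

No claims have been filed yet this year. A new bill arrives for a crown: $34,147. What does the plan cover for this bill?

$21,452.90

Deductible not yet touched, so the first $3,500 of the bill goes to the deductible.
That leaves $34,147 − $3,500 = $30,647 for coinsurance.
30% of $30,647 = $9,194.10 falls to the patient.
That puts the patient's cost at $3,500 + $9,194.10 = $12,694.10 before any cap.
Total out-of-pocket so far would be $0 + $12,694.10 = $12,694.10, below the $20,500 cap — no reduction.
The plan picks up $34,147 − $12,694.10 = $21,452.90.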